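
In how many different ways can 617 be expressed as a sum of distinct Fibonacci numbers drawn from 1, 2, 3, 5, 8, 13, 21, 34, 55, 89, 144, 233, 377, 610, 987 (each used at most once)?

617 = 610+5+2 = 377+233+5+2 = 377+144+89+5+2 = 377+144+55+34+5+2 = 377+144+55+21+13+5+2 — 5 representations.

5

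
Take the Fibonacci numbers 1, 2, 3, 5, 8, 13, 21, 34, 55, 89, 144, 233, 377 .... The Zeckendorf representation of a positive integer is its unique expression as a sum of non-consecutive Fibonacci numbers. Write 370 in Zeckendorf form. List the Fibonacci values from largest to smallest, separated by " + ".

take 233 (≤ 370); 370 − 233 = 137
take 89 (≤ 137); 137 − 89 = 48
take 34 (≤ 48); 48 − 34 = 14
take 13 (≤ 14); 14 − 13 = 1
take 1 (≤ 1); 1 − 1 = 0
So 370 = 233 + 89 + 34 + 13 + 1, with no two terms consecutive in the sequence.

233 + 89 + 34 + 13 + 1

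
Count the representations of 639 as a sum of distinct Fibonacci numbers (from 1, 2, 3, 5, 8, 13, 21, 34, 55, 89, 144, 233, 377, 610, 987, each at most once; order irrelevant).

Each representation comes from the Zeckendorf form by replacing some F_k with F_{k−1} + F_{k−2} where possible.
639 = 610+21+8 = 610+21+5+3 = 377+233+21+8 = 610+21+5+2+1 = 610+13+8+5+3 = … (15 more), for 20 in all.

20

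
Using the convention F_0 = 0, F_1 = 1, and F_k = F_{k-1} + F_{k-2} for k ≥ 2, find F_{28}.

317811

Iterating the recurrence up to F_{22} = 17711 and F_{21} = 10946:
F_{23} = F_{22} + F_{21} = 17711 + 10946 = 28657
F_{24} = F_{23} + F_{22} = 28657 + 17711 = 46368
F_{25} = F_{24} + F_{23} = 46368 + 28657 = 75025
F_{26} = F_{25} + F_{24} = 75025 + 46368 = 121393
F_{27} = F_{26} + F_{25} = 121393 + 75025 = 196418
F_{28} = F_{27} + F_{26} = 196418 + 121393 = 317811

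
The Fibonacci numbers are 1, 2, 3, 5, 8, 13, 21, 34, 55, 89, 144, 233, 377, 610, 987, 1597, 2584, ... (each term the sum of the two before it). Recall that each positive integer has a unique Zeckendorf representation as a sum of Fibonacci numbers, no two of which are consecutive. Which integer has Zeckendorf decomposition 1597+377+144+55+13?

1597+377+144+55+13 = 2186.

2186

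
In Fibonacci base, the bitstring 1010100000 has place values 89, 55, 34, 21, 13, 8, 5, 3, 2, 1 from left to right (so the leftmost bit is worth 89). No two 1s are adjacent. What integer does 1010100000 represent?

Summing the place values of the 1 bits: 89 + 34 + 13 = 136.

136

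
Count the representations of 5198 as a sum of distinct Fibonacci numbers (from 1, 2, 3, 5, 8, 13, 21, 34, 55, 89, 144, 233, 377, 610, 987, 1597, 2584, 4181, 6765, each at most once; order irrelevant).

5198 = 4181+987+21+8+1 = 4181+987+21+5+3+1 = 4181+610+377+21+8+1 = 4181+987+13+8+5+3+1 = … (22 more), for 26 in all.

26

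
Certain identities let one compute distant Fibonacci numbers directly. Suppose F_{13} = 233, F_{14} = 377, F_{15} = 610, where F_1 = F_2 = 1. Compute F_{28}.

317811

By the addition formula F_{m+n} = F_m F_{n+1} + F_{m−1} F_n with m=14, n=14: F_{28} = 377·610 + 233·377 = 229970 + 87841 = 317811.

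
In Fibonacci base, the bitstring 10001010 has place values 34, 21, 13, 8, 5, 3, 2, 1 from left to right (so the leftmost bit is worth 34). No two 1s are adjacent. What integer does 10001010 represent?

Summing the place values of the 1 bits: 34 + 5 + 2 = 41.

41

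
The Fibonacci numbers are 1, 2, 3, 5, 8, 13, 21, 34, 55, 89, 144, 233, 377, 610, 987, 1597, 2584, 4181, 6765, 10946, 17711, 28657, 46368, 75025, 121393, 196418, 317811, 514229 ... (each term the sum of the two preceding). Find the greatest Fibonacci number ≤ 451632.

317811

317811 ≤ 451632 < 514229, so the largest Fibonacci number not exceeding 451632 is 317811.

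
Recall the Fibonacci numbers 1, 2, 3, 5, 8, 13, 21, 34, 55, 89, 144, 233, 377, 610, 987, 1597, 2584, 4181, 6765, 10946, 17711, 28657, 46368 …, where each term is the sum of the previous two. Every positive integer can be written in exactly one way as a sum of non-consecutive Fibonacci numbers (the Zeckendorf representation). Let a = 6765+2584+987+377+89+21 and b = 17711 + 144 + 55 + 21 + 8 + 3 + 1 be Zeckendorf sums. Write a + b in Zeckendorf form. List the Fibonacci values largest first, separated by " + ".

28657 + 89 + 13 + 5 + 2

The two numbers are 10823 and 17943, so their sum is 28766.
Repeatedly subtract the largest Fibonacci number that fits:
28657 ≤ 28766 < 46368, so take 28657; remainder 109
89 ≤ 109 < 144, so take 89; remainder 20
13 ≤ 20 < 21, so take 13; remainder 7
5 ≤ 7 < 8, so take 5; remainder 2
2 ≤ 2 < 3, so take 2; remainder 0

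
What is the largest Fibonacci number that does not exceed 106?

89 ≤ 106 < 144, so the largest Fibonacci number not exceeding 106 is 89.

89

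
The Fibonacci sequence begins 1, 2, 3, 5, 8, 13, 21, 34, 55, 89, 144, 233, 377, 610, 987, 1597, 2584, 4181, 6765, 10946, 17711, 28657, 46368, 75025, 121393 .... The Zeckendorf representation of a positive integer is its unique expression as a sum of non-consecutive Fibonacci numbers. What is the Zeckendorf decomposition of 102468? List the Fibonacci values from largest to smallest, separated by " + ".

75025 + 17711 + 6765 + 2584 + 377 + 5 + 1

75025 ≤ 102468 < 121393, so take 75025; remainder 27443
17711 ≤ 27443 < 28657, so take 17711; remainder 9732
6765 ≤ 9732 < 10946, so take 6765; remainder 2967
2584 ≤ 2967 < 4181, so take 2584; remainder 383
377 ≤ 383 < 610, so take 377; remainder 6
5 ≤ 6 < 8, so take 5; remainder 1
1 ≤ 1 < 2, so take 1; remainder 0
So 102468 = 75025 + 17711 + 6765 + 2584 + 377 + 5 + 1, with no two terms consecutive in the sequence.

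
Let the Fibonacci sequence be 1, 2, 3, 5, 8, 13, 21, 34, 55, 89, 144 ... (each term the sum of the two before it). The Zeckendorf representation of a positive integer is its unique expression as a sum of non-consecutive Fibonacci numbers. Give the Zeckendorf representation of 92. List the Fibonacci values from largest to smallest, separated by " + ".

89 + 3

92: greatest Fibonacci not exceeding it is 89, leaving 3
3: greatest Fibonacci not exceeding it is 3, leaving 0
So 92 = 89 + 3, with no two terms consecutive in the sequence.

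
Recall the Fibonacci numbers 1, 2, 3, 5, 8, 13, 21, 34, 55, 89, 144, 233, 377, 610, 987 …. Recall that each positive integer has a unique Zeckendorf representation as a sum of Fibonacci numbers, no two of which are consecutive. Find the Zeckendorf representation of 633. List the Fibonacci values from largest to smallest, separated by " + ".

610 + 21 + 2

Repeatedly subtract the largest Fibonacci number that fits:
subtract 610 from 633: 23 remains
subtract 21 from 23: 2 remains
subtract 2 from 2: 0 remains
So 633 = 610 + 21 + 2, with no two terms consecutive in the sequence.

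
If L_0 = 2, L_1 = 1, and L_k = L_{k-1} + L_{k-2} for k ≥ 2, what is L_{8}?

Iterating the recurrence up to L_{2} = 3 and L_{1} = 1:
L_{3} = L_{2} + L_{1} = 3 + 1 = 4
L_{4} = L_{3} + L_{2} = 4 + 3 = 7
L_{5} = L_{4} + L_{3} = 7 + 4 = 11
L_{6} = L_{5} + L_{4} = 11 + 7 = 18
L_{7} = L_{6} + L_{5} = 18 + 11 = 29
L_{8} = L_{7} + L_{6} = 29 + 18 = 47

47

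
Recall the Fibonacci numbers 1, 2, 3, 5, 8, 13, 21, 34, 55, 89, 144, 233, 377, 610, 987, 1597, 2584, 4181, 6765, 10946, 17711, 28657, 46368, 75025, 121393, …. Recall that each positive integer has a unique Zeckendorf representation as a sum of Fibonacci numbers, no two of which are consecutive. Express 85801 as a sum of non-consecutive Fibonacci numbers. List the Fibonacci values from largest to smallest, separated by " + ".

75025 + 6765 + 2584 + 987 + 377 + 55 + 8

Greedy algorithm:
take 75025 (≤ 85801); 85801 − 75025 = 10776
take 6765 (≤ 10776); 10776 − 6765 = 4011
take 2584 (≤ 4011); 4011 − 2584 = 1427
take 987 (≤ 1427); 1427 − 987 = 440
take 377 (≤ 440); 440 − 377 = 63
take 55 (≤ 63); 63 − 55 = 8
take 8 (≤ 8); 8 − 8 = 0
So 85801 = 75025 + 6765 + 2584 + 987 + 377 + 55 + 8, with no two terms consecutive in the sequence.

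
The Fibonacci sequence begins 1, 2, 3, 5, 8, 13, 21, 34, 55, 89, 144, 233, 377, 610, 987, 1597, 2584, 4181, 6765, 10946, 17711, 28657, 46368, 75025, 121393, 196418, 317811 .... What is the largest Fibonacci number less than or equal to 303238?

196418 ≤ 303238 < 317811, so the largest Fibonacci number not exceeding 303238 is 196418.

196418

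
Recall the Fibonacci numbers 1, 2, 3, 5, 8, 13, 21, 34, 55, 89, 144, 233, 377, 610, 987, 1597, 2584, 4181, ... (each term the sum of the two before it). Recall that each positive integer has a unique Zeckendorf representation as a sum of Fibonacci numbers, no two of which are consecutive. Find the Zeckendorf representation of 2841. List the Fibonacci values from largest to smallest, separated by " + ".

2584 + 233 + 21 + 3

largest Fibonacci ≤ 2841 is 2584; 2841 − 2584 = 257
largest Fibonacci ≤ 257 is 233; 257 − 233 = 24
largest Fibonacci ≤ 24 is 21; 24 − 21 = 3
largest Fibonacci ≤ 3 is 3; 3 − 3 = 0
So 2841 = 2584 + 233 + 21 + 3, with no two terms consecutive in the sequence.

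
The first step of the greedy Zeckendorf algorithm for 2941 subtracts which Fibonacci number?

2584

2584 ≤ 2941 < 4181, so the largest Fibonacci number not exceeding 2941 is 2584.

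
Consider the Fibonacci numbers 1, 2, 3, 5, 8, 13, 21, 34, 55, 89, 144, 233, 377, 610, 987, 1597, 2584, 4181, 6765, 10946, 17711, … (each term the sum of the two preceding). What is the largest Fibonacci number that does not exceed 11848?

10946

10946 ≤ 11848 < 17711, so the largest Fibonacci number not exceeding 11848 is 10946.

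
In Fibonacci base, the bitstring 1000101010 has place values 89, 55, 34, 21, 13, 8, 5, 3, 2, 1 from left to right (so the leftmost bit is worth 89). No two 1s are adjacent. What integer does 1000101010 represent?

109

Summing the place values of the 1 bits: 89 + 13 + 5 + 2 = 109.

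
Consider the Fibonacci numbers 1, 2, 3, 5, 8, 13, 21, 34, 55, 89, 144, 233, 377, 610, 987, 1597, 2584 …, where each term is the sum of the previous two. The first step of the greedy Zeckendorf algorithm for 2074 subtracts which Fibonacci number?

1597

1597 ≤ 2074 < 2584, so the largest Fibonacci number not exceeding 2074 is 1597.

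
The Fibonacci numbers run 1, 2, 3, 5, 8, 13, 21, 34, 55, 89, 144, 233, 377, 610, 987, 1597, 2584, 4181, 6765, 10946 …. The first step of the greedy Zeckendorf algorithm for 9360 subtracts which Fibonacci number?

6765 ≤ 9360 < 10946, so the largest Fibonacci number not exceeding 9360 is 6765.

6765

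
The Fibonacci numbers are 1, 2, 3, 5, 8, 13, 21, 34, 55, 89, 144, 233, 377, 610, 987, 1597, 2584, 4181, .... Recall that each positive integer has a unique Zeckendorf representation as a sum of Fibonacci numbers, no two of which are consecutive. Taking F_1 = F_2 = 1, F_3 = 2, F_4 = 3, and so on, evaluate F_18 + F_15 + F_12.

3338

F_18 + F_15 + F_12 = 2584 + 610 + 144 = 3338.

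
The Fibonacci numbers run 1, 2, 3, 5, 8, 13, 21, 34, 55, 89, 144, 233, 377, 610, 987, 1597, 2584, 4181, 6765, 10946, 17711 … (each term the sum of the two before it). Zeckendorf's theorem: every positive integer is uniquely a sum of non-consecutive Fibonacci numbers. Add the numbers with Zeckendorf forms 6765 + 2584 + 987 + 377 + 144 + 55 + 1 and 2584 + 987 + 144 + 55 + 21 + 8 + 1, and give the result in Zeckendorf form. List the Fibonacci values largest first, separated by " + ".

The two numbers are 10913 and 3800, so their sum is 14713.
14713: greatest Fibonacci not exceeding it is 10946, leaving 3767
3767: greatest Fibonacci not exceeding it is 2584, leaving 1183
1183: greatest Fibonacci not exceeding it is 987, leaving 196
196: greatest Fibonacci not exceeding it is 144, leaving 52
52: greatest Fibonacci not exceeding it is 34, leaving 18
18: greatest Fibonacci not exceeding it is 13, leaving 5
5: greatest Fibonacci not exceeding it is 5, leaving 0

10946 + 2584 + 987 + 144 + 34 + 13 + 5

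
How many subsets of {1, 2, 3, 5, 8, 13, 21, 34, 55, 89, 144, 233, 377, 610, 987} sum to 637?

16

Each representation comes from the Zeckendorf form by replacing some F_k with F_{k−1} + F_{k−2} where possible.
637 = 610+21+5+1 = 610+21+3+2+1 = 610+13+8+5+1 = … (13 more), for 16 in all.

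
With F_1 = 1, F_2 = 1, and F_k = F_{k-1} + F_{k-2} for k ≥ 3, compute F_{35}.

Iterating the recurrence up to F_{29} = 514229 and F_{28} = 317811:
F_{30} = F_{29} + F_{28} = 514229 + 317811 = 832040
F_{31} = F_{30} + F_{29} = 832040 + 514229 = 1346269
F_{32} = F_{31} + F_{30} = 1346269 + 832040 = 2178309
F_{33} = F_{32} + F_{31} = 2178309 + 1346269 = 3524578
F_{34} = F_{33} + F_{32} = 3524578 + 2178309 = 5702887
F_{35} = F_{34} + F_{33} = 5702887 + 3524578 = 9227465

9227465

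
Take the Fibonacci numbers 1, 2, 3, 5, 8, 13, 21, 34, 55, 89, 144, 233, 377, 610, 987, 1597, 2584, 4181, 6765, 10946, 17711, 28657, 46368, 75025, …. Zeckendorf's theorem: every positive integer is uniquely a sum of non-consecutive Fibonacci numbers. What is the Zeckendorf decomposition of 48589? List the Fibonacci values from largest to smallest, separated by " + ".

46368 + 1597 + 610 + 13 + 1

take 46368 (≤ 48589); 48589 − 46368 = 2221
take 1597 (≤ 2221); 2221 − 1597 = 624
take 610 (≤ 624); 624 − 610 = 14
take 13 (≤ 14); 14 − 13 = 1
take 1 (≤ 1); 1 − 1 = 0
So 48589 = 46368 + 1597 + 610 + 13 + 1, with no two terms consecutive in the sequence.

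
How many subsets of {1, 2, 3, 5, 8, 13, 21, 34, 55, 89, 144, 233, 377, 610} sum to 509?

12

Starting from the Zeckendorf form and repeatedly splitting a term F_k into F_{k−1} + F_{k−2} (when neither is already used) reaches every representation.
509 = 377+89+34+8+1 = 377+89+34+5+3+1 = 377+89+21+13+8+1 = 233+144+89+34+8+1 = 377+89+21+13+5+3+1 = … (7 more), for 12 in all.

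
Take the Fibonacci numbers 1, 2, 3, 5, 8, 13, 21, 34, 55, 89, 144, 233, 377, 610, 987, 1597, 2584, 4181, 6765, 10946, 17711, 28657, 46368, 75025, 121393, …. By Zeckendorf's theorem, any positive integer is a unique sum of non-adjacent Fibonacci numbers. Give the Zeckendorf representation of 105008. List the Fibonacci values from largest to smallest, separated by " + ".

75025 + 28657 + 987 + 233 + 89 + 13 + 3 + 1

largest Fibonacci ≤ 105008 is 75025; 105008 − 75025 = 29983
largest Fibonacci ≤ 29983 is 28657; 29983 − 28657 = 1326
largest Fibonacci ≤ 1326 is 987; 1326 − 987 = 339
largest Fibonacci ≤ 339 is 233; 339 − 233 = 106
largest Fibonacci ≤ 106 is 89; 106 − 89 = 17
largest Fibonacci ≤ 17 is 13; 17 − 13 = 4
largest Fibonacci ≤ 4 is 3; 4 − 3 = 1
largest Fibonacci ≤ 1 is 1; 1 − 1 = 0
So 105008 = 75025 + 28657 + 987 + 233 + 89 + 13 + 3 + 1, with no two terms consecutive in the sequence.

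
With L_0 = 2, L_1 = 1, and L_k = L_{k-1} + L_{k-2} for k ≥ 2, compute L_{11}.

199

Iterating the recurrence up to L_{3} = 4 and L_{2} = 3:
L_{4} = L_{3} + L_{2} = 4 + 3 = 7
L_{5} = L_{4} + L_{3} = 7 + 4 = 11
L_{6} = L_{5} + L_{4} = 11 + 7 = 18
L_{7} = L_{6} + L_{5} = 18 + 11 = 29
L_{8} = L_{7} + L_{6} = 29 + 18 = 47
L_{9} = L_{8} + L_{7} = 47 + 29 = 76
L_{10} = L_{9} + L_{8} = 76 + 47 = 123
L_{11} = L_{10} + L_{9} = 123 + 76 = 199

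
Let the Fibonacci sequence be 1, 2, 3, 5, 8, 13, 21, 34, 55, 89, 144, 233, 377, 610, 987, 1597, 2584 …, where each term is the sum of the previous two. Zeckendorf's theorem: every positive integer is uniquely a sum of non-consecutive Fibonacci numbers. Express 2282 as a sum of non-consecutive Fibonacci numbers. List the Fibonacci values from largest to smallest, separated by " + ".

1597 + 610 + 55 + 13 + 5 + 2

largest Fibonacci ≤ 2282 is 1597; 2282 − 1597 = 685
largest Fibonacci ≤ 685 is 610; 685 − 610 = 75
largest Fibonacci ≤ 75 is 55; 75 − 55 = 20
largest Fibonacci ≤ 20 is 13; 20 − 13 = 7
largest Fibonacci ≤ 7 is 5; 7 − 5 = 2
largest Fibonacci ≤ 2 is 2; 2 − 2 = 0
So 2282 = 1597 + 610 + 55 + 13 + 5 + 2, with no two terms consecutive in the sequence.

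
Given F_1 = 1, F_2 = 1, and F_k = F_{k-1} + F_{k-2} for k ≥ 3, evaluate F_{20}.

6765

Iterating the recurrence up to F_{15} = 610 and F_{14} = 377:
F_{16} = F_{15} + F_{14} = 610 + 377 = 987
F_{17} = F_{16} + F_{15} = 987 + 610 = 1597
F_{18} = F_{17} + F_{16} = 1597 + 987 = 2584
F_{19} = F_{18} + F_{17} = 2584 + 1597 = 4181
F_{20} = F_{19} + F_{18} = 4181 + 2584 = 6765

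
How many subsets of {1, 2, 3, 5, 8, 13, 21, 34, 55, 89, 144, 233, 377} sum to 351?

15

Starting from the Zeckendorf form and repeatedly splitting a term F_k into F_{k−1} + F_{k−2} (when neither is already used) reaches every representation.
351 = 233+89+21+8 = 233+89+21+5+3 = 233+55+34+21+8 = … (12 more), for 15 in all.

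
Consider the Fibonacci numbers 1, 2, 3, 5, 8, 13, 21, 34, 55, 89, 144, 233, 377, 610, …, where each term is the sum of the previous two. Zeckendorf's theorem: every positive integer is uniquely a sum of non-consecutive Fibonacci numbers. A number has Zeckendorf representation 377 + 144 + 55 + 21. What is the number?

597

377 + 144 + 55 + 21 = 597.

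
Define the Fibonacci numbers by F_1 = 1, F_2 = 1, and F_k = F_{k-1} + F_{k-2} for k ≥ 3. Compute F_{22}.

17711

Iterating the recurrence up to F_{16} = 987 and F_{15} = 610:
F_{17} = F_{16} + F_{15} = 987 + 610 = 1597
F_{18} = F_{17} + F_{16} = 1597 + 987 = 2584
F_{19} = F_{18} + F_{17} = 2584 + 1597 = 4181
F_{20} = F_{19} + F_{18} = 4181 + 2584 = 6765
F_{21} = F_{20} + F_{19} = 6765 + 4181 = 10946
F_{22} = F_{21} + F_{20} = 10946 + 6765 = 17711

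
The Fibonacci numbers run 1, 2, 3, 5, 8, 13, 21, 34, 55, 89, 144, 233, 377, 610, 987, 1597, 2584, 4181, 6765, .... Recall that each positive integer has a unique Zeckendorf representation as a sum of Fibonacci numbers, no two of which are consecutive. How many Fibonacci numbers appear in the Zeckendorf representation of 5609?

largest Fibonacci ≤ 5609 is 4181; 5609 − 4181 = 1428
largest Fibonacci ≤ 1428 is 987; 1428 − 987 = 441
largest Fibonacci ≤ 441 is 377; 441 − 377 = 64
largest Fibonacci ≤ 64 is 55; 64 − 55 = 9
largest Fibonacci ≤ 9 is 8; 9 − 8 = 1
largest Fibonacci ≤ 1 is 1; 1 − 1 = 0
5609 = 4181 + 987 + 377 + 55 + 8 + 1, which has 6 terms.

6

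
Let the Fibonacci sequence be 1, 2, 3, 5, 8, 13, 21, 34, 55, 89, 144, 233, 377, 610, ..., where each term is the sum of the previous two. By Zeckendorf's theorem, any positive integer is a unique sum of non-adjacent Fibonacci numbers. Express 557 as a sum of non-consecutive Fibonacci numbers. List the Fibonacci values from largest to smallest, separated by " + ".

377 + 144 + 34 + 2

subtract 377 from 557: 180 remains
subtract 144 from 180: 36 remains
subtract 34 from 36: 2 remains
subtract 2 from 2: 0 remains
So 557 = 377 + 144 + 34 + 2, with no two terms consecutive in the sequence.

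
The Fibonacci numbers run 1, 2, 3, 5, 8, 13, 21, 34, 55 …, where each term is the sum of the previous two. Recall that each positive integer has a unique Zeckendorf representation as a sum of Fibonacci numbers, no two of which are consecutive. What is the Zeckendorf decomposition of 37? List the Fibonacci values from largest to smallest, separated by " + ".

Greedily peel off the largest Fibonacci term at each step:
largest Fibonacci ≤ 37 is 34; 37 − 34 = 3
largest Fibonacci ≤ 3 is 3; 3 − 3 = 0
So 37 = 34 + 3, with no two terms consecutive in the sequence.

34 + 3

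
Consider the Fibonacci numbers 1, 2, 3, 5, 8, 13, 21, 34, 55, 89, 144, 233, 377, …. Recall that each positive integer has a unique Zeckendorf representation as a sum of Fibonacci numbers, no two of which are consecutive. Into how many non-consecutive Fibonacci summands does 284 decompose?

Greedy algorithm:
284: greatest Fibonacci not exceeding it is 233, leaving 51
51: greatest Fibonacci not exceeding it is 34, leaving 17
17: greatest Fibonacci not exceeding it is 13, leaving 4
4: greatest Fibonacci not exceeding it is 3, leaving 1
1: greatest Fibonacci not exceeding it is 1, leaving 0
284 = 233 + 34 + 13 + 3 + 1, which has 5 terms.

5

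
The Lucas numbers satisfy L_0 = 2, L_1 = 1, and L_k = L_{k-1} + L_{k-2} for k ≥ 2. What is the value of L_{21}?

Iterating the recurrence up to L_{16} = 2207 and L_{15} = 1364:
L_{17} = L_{16} + L_{15} = 2207 + 1364 = 3571
L_{18} = L_{17} + L_{16} = 3571 + 2207 = 5778
L_{19} = L_{18} + L_{17} = 5778 + 3571 = 9349
L_{20} = L_{19} + L_{18} = 9349 + 5778 = 15127
L_{21} = L_{20} + L_{19} = 15127 + 9349 = 24476

24476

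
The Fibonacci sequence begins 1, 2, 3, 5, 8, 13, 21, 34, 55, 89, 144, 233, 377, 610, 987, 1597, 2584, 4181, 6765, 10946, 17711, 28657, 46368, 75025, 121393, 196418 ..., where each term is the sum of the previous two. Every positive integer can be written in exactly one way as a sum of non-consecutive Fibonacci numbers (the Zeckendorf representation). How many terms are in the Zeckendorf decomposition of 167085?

167085: greatest Fibonacci not exceeding it is 121393, leaving 45692
45692: greatest Fibonacci not exceeding it is 28657, leaving 17035
17035: greatest Fibonacci not exceeding it is 10946, leaving 6089
6089: greatest Fibonacci not exceeding it is 4181, leaving 1908
1908: greatest Fibonacci not exceeding it is 1597, leaving 311
311: greatest Fibonacci not exceeding it is 233, leaving 78
78: greatest Fibonacci not exceeding it is 55, leaving 23
23: greatest Fibonacci not exceeding it is 21, leaving 2
2: greatest Fibonacci not exceeding it is 2, leaving 0
167085 = 121393 + 28657 + 10946 + 4181 + 1597 + 233 + 55 + 21 + 2, which has 9 terms.

9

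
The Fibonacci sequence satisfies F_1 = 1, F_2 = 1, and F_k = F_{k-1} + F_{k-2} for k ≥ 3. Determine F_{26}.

Iterating the recurrence up to F_{21} = 10946 and F_{20} = 6765:
F_{22} = F_{21} + F_{20} = 10946 + 6765 = 17711
F_{23} = F_{22} + F_{21} = 17711 + 10946 = 28657
F_{24} = F_{23} + F_{22} = 28657 + 17711 = 46368
F_{25} = F_{24} + F_{23} = 46368 + 28657 = 75025
F_{26} = F_{25} + F_{24} = 75025 + 46368 = 121393

121393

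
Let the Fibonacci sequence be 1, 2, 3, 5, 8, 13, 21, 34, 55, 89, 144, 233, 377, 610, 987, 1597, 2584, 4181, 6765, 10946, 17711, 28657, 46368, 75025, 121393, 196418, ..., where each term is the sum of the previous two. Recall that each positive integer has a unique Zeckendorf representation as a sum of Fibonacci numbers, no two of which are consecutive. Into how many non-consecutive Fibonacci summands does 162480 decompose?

Greedily peel off the largest Fibonacci term at each step:
121393 ≤ 162480 < 196418, so take 121393; remainder 41087
28657 ≤ 41087 < 46368, so take 28657; remainder 12430
10946 ≤ 12430 < 17711, so take 10946; remainder 1484
987 ≤ 1484 < 1597, so take 987; remainder 497
377 ≤ 497 < 610, so take 377; remainder 120
89 ≤ 120 < 144, so take 89; remainder 31
21 ≤ 31 < 34, so take 21; remainder 10
8 ≤ 10 < 13, so take 8; remainder 2
2 ≤ 2 < 3, so take 2; remainder 0
162480 = 121393 + 28657 + 10946 + 987 + 377 + 89 + 21 + 8 + 2, which has 9 terms.

9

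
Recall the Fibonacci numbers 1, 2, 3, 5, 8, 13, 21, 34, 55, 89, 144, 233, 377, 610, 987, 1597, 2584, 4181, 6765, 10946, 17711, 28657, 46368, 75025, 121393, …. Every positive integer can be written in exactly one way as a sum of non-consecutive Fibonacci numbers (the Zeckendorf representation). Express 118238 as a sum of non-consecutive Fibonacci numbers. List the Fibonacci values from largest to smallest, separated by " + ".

118238 − 75025 = 43213
43213 − 28657 = 14556
14556 − 10946 = 3610
3610 − 2584 = 1026
1026 − 987 = 39
39 − 34 = 5
5 − 5 = 0
So 118238 = 75025 + 28657 + 10946 + 2584 + 987 + 34 + 5, with no two terms consecutive in the sequence.

75025 + 28657 + 10946 + 2584 + 987 + 34 + 5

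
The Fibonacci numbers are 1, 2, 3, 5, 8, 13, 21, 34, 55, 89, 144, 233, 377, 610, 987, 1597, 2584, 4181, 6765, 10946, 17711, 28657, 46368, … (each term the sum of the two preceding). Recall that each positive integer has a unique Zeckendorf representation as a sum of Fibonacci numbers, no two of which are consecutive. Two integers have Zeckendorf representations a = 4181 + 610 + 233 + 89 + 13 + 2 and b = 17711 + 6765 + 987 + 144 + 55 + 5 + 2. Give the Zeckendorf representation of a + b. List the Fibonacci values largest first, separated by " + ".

28657 + 1597 + 377 + 144 + 21 + 1

The two numbers are 5128 and 25669, so their sum is 30797.
30797: greatest Fibonacci not exceeding it is 28657, leaving 2140
2140: greatest Fibonacci not exceeding it is 1597, leaving 543
543: greatest Fibonacci not exceeding it is 377, leaving 166
166: greatest Fibonacci not exceeding it is 144, leaving 22
22: greatest Fibonacci not exceeding it is 21, leaving 1
1: greatest Fibonacci not exceeding it is 1, leaving 0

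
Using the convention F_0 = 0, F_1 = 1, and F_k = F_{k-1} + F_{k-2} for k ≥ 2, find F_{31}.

1346269

Iterating the recurrence up to F_{23} = 28657 and F_{22} = 17711:
F_{24} = F_{23} + F_{22} = 28657 + 17711 = 46368
F_{25} = F_{24} + F_{23} = 46368 + 28657 = 75025
F_{26} = F_{25} + F_{24} = 75025 + 46368 = 121393
F_{27} = F_{26} + F_{25} = 121393 + 75025 = 196418
F_{28} = F_{27} + F_{26} = 196418 + 121393 = 317811
F_{29} = F_{28} + F_{27} = 317811 + 196418 = 514229
F_{30} = F_{29} + F_{28} = 514229 + 317811 = 832040
F_{31} = F_{30} + F_{29} = 832040 + 514229 = 1346269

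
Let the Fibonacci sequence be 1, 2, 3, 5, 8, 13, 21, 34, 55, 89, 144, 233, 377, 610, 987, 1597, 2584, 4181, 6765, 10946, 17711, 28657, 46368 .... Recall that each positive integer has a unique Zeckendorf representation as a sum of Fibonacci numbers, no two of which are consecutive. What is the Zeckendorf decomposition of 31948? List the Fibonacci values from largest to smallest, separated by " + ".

take 28657 (≤ 31948); 31948 − 28657 = 3291
take 2584 (≤ 3291); 3291 − 2584 = 707
take 610 (≤ 707); 707 − 610 = 97
take 89 (≤ 97); 97 − 89 = 8
take 8 (≤ 8); 8 − 8 = 0
So 31948 = 28657 + 2584 + 610 + 89 + 8, with no two terms consecutive in the sequence.

28657 + 2584 + 610 + 89 + 8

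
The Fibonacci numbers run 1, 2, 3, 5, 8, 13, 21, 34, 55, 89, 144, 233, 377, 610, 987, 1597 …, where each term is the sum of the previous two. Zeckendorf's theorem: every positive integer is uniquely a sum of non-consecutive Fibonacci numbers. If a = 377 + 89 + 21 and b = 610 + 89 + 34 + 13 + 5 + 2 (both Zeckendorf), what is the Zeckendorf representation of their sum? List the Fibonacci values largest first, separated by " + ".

987 + 233 + 13 + 5 + 2

The two numbers are 487 and 753, so their sum is 1240.
Greedily peel off the largest Fibonacci term at each step:
take 987 (≤ 1240); 1240 − 987 = 253
take 233 (≤ 253); 253 − 233 = 20
take 13 (≤ 20); 20 − 13 = 7
take 5 (≤ 7); 7 − 5 = 2
take 2 (≤ 2); 2 − 2 = 0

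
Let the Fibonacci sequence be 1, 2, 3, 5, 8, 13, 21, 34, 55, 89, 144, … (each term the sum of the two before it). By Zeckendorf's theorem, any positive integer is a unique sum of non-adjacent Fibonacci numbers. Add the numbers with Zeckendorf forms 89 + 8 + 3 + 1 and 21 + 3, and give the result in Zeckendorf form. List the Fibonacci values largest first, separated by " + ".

The two numbers are 101 and 24, so their sum is 125.
subtract 89 from 125: 36 remains
subtract 34 from 36: 2 remains
subtract 2 from 2: 0 remains

89 + 34 + 2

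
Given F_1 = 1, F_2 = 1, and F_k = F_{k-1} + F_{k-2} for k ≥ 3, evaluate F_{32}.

2178309

Iterating the recurrence up to F_{26} = 121393 and F_{25} = 75025:
F_{27} = F_{26} + F_{25} = 121393 + 75025 = 196418
F_{28} = F_{27} + F_{26} = 196418 + 121393 = 317811
F_{29} = F_{28} + F_{27} = 317811 + 196418 = 514229
F_{30} = F_{29} + F_{28} = 514229 + 317811 = 832040
F_{31} = F_{30} + F_{29} = 832040 + 514229 = 1346269
F_{32} = F_{31} + F_{30} = 1346269 + 832040 = 2178309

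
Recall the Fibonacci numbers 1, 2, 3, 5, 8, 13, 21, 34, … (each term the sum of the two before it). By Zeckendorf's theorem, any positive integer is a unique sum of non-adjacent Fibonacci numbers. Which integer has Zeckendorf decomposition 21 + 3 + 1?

25

21 + 3 + 1 = 25.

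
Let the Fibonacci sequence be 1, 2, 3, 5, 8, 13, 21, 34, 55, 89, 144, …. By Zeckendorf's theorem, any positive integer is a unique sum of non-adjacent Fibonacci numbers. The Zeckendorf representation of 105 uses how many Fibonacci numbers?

Repeatedly subtract the largest Fibonacci number that fits:
89 ≤ 105 < 144, so take 89; remainder 16
13 ≤ 16 < 21, so take 13; remainder 3
3 ≤ 3 < 5, so take 3; remainder 0
105 = 89 + 13 + 3, which has 3 terms.

3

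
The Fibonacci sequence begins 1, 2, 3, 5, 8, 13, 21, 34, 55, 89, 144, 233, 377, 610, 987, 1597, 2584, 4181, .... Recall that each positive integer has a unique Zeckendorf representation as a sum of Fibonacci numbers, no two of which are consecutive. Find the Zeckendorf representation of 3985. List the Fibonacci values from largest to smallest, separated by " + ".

2584 + 987 + 377 + 34 + 3

take 2584 (≤ 3985); 3985 − 2584 = 1401
take 987 (≤ 1401); 1401 − 987 = 414
take 377 (≤ 414); 414 − 377 = 37
take 34 (≤ 37); 37 − 34 = 3
take 3 (≤ 3); 3 − 3 = 0
So 3985 = 2584 + 987 + 377 + 34 + 3, with no two terms consecutive in the sequence.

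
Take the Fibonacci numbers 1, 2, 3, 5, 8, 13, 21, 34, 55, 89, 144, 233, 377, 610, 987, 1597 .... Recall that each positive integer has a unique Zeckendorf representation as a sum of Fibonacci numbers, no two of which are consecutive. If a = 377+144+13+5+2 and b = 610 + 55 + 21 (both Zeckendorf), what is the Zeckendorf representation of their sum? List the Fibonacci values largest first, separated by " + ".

987 + 233 + 5 + 2

The two numbers are 541 and 686, so their sum is 1227.
subtract 987 from 1227: 240 remains
subtract 233 from 240: 7 remains
subtract 5 from 7: 2 remains
subtract 2 from 2: 0 remains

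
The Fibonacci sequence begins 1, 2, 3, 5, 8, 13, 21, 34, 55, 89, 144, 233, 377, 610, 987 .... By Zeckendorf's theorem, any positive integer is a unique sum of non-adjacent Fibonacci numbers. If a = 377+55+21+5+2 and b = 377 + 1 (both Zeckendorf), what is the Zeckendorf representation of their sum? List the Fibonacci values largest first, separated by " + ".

The two numbers are 460 and 378, so their sum is 838.
subtract 610 from 838: 228 remains
subtract 144 from 228: 84 remains
subtract 55 from 84: 29 remains
subtract 21 from 29: 8 remains
subtract 8 from 8: 0 remains

610 + 144 + 55 + 21 + 8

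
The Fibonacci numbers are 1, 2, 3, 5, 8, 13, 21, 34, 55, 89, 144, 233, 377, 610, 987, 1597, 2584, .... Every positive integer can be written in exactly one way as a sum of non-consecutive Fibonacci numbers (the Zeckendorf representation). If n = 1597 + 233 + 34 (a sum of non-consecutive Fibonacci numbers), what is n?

1597 + 233 + 34 = 1864.

1864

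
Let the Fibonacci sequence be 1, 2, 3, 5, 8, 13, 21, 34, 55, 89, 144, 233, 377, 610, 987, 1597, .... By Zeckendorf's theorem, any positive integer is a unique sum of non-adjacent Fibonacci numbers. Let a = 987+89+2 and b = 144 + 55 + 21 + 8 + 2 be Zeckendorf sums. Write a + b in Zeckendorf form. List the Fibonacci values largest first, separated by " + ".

987 + 233 + 55 + 21 + 8 + 3 + 1

The two numbers are 1078 and 230, so their sum is 1308.
Repeatedly subtract the largest Fibonacci number that fits:
subtract 987 from 1308: 321 remains
subtract 233 from 321: 88 remains
subtract 55 from 88: 33 remains
subtract 21 from 33: 12 remains
subtract 8 from 12: 4 remains
subtract 3 from 4: 1 remains
subtract 1 from 1: 0 remains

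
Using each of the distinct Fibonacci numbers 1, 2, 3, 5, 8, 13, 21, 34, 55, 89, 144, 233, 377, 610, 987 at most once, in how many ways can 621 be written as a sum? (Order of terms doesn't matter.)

Each representation comes from the Zeckendorf form by replacing some F_k with F_{k−1} + F_{k−2} where possible.
621 = 610+8+3 = 610+8+2+1 = 377+233+8+3 = 610+5+3+2+1 = … (11 more), for 15 in all.

15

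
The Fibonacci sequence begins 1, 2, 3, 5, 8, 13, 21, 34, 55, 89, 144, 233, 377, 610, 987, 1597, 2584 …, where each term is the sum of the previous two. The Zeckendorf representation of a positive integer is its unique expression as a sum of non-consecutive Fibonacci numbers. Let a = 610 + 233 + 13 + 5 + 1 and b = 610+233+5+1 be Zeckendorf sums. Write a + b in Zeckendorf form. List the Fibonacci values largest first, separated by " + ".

The two numbers are 862 and 849, so their sum is 1711.
subtract 1597 from 1711: 114 remains
subtract 89 from 114: 25 remains
subtract 21 from 25: 4 remains
subtract 3 from 4: 1 remains
subtract 1 from 1: 0 remains

1597 + 89 + 21 + 3 + 1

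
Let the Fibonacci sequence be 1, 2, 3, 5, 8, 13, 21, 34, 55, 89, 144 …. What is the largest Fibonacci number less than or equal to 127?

89

89 ≤ 127 < 144, so the largest Fibonacci number not exceeding 127 is 89.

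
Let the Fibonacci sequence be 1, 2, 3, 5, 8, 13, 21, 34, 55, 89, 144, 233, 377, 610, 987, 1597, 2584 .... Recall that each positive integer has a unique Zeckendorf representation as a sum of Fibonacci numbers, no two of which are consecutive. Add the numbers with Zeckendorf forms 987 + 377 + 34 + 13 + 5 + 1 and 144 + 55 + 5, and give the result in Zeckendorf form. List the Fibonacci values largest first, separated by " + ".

The two numbers are 1417 and 204, so their sum is 1621.
1621 − 1597 = 24
24 − 21 = 3
3 − 3 = 0

1597 + 21 + 3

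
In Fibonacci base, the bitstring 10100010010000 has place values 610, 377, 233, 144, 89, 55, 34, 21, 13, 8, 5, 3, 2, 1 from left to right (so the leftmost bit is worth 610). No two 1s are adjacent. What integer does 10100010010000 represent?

885

Summing the place values of the 1 bits: 610 + 233 + 34 + 8 = 885.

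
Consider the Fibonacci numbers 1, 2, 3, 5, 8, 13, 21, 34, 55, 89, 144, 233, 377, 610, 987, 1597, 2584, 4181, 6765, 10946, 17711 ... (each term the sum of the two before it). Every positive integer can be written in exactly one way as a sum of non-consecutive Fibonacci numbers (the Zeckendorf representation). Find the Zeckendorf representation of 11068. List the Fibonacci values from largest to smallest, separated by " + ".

10946 + 89 + 21 + 8 + 3 + 1

Repeatedly subtract the largest Fibonacci number that fits:
largest Fibonacci ≤ 11068 is 10946; 11068 − 10946 = 122
largest Fibonacci ≤ 122 is 89; 122 − 89 = 33
largest Fibonacci ≤ 33 is 21; 33 − 21 = 12
largest Fibonacci ≤ 12 is 8; 12 − 8 = 4
largest Fibonacci ≤ 4 is 3; 4 − 3 = 1
largest Fibonacci ≤ 1 is 1; 1 − 1 = 0
So 11068 = 10946 + 89 + 21 + 8 + 3 + 1, with no two terms consecutive in the sequence.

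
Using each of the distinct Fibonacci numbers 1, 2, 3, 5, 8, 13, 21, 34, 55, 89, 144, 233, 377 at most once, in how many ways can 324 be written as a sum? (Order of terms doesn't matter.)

324 = 233+89+2 = 233+55+34+2 = 233+55+21+13+2 = 144+89+55+34+2 = 233+55+21+8+5+2 = … (2 more), for 7 in all.

7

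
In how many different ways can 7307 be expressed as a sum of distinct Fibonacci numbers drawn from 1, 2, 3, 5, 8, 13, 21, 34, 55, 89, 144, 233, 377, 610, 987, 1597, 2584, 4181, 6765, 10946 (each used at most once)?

61

Starting from the Zeckendorf form and repeatedly splitting a term F_k into F_{k−1} + F_{k−2} (when neither is already used) reaches every representation.
7307 = 6765+377+144+21 = 6765+377+144+13+8 = 6765+377+89+55+21 = … (58 more), for 61 in all.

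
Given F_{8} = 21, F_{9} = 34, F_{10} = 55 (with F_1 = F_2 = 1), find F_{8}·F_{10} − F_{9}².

21·55 − 34² = 1155 − 1156 = -1. (Cassini's identity: F_{k−1}F_{k+1} − F_k² = (−1)^k.)

-1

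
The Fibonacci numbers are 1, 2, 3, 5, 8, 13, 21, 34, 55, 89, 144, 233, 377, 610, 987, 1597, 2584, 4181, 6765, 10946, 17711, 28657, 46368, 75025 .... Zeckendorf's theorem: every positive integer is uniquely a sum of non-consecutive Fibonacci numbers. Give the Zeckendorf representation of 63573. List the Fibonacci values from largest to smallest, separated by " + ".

Greedy algorithm:
take 46368 (≤ 63573); 63573 − 46368 = 17205
take 10946 (≤ 17205); 17205 − 10946 = 6259
take 4181 (≤ 6259); 6259 − 4181 = 2078
take 1597 (≤ 2078); 2078 − 1597 = 481
take 377 (≤ 481); 481 − 377 = 104
take 89 (≤ 104); 104 − 89 = 15
take 13 (≤ 15); 15 − 13 = 2
take 2 (≤ 2); 2 − 2 = 0
So 63573 = 46368 + 10946 + 4181 + 1597 + 377 + 89 + 13 + 2, with no two terms consecutive in the sequence.

46368 + 10946 + 4181 + 1597 + 377 + 89 + 13 + 2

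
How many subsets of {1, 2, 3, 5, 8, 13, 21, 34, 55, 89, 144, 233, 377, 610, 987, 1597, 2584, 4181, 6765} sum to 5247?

Each representation comes from the Zeckendorf form by replacing some F_k with F_{k−1} + F_{k−2} where possible.
5247 = 4181+987+55+21+3 = 4181+987+55+21+2+1 = 4181+987+55+13+8+3 = 4181+610+377+55+21+3 = 4181+987+55+13+8+2+1 = … (49 more), for 54 in all.

54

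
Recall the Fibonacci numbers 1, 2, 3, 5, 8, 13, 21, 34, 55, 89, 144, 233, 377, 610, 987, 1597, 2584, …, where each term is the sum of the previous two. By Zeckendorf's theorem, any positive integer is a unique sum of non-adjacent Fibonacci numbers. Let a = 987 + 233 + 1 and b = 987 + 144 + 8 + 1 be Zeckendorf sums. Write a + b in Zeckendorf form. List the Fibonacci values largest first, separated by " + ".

The two numbers are 1221 and 1140, so their sum is 2361.
Greedily peel off the largest Fibonacci term at each step:
largest Fibonacci ≤ 2361 is 1597; 2361 − 1597 = 764
largest Fibonacci ≤ 764 is 610; 764 − 610 = 154
largest Fibonacci ≤ 154 is 144; 154 − 144 = 10
largest Fibonacci ≤ 10 is 8; 10 − 8 = 2
largest Fibonacci ≤ 2 is 2; 2 − 2 = 0

1597 + 610 + 144 + 8 + 2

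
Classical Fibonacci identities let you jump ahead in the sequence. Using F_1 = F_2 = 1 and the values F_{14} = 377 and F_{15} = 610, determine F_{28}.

317811

By the doubling identity F_{2k} = F_k(2F_{k+1} − F_k): F_{28} = 377·(2·610 − 377) = 377·843 = 317811.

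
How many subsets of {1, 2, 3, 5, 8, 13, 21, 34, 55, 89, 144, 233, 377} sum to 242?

8

242 = 233+8+1 = 233+5+3+1 = 144+89+8+1 = 144+89+5+3+1 = 144+55+34+8+1 = … (3 more), for 8 in all.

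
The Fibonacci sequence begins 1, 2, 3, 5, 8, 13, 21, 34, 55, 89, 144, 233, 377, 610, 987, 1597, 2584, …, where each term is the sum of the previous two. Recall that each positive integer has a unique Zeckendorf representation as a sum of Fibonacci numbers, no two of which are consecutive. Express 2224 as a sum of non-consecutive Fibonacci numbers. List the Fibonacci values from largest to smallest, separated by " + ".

Greedy algorithm:
subtract 1597 from 2224: 627 remains
subtract 610 from 627: 17 remains
subtract 13 from 17: 4 remains
subtract 3 from 4: 1 remains
subtract 1 from 1: 0 remains
So 2224 = 1597 + 610 + 13 + 3 + 1, with no two terms consecutive in the sequence.

1597 + 610 + 13 + 3 + 1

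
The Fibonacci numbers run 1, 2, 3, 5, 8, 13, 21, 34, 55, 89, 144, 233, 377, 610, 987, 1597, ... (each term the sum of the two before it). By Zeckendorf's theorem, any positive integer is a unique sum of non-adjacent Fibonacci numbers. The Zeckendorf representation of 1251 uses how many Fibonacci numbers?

5

Repeatedly subtract the largest Fibonacci number that fits:
1251: greatest Fibonacci not exceeding it is 987, leaving 264
264: greatest Fibonacci not exceeding it is 233, leaving 31
31: greatest Fibonacci not exceeding it is 21, leaving 10
10: greatest Fibonacci not exceeding it is 8, leaving 2
2: greatest Fibonacci not exceeding it is 2, leaving 0
1251 = 987 + 233 + 21 + 8 + 2, which has 5 terms.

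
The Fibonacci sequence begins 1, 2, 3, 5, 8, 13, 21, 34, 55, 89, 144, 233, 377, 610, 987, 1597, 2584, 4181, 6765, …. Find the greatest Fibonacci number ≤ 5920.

4181 ≤ 5920 < 6765, so the largest Fibonacci number not exceeding 5920 is 4181.

4181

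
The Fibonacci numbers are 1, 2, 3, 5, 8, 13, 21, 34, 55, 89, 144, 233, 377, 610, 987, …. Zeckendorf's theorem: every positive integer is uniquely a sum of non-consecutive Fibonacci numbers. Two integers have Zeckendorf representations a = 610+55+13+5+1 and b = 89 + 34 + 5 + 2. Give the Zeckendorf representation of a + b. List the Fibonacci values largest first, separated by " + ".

610 + 144 + 55 + 5

The two numbers are 684 and 130, so their sum is 814.
Greedily peel off the largest Fibonacci term at each step:
814 − 610 = 204
204 − 144 = 60
60 − 55 = 5
5 − 5 = 0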